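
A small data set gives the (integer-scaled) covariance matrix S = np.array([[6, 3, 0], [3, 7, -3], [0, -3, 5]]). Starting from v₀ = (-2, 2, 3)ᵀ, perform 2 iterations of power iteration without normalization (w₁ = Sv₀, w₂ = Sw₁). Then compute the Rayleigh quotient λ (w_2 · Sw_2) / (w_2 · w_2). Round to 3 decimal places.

w1 = Sv₀ = (6·(-2) + 3·2 + 0·3; 3·(-2) + 7·2 + (-3)·3; 0·(-2) + (-3)·2 + 5·3) = (-6, -1, 9)
w2 = Sw1 = (6·(-6) + 3·(-1) + 0·9; 3·(-6) + 7·(-1) + (-3)·9; 0·(-6) + (-3)·(-1) + 5·9) = (-39, -52, 48)
Sw2 = (-390, -625, 396)
w2·Sw2 = (-39)·(-390) + (-52)·(-625) + 48·396 = 66718; w2·w2 = (-39)·(-39) + (-52)·(-52) + 48·48 = 6529
λ ≈ 66718/6529 = 10.219

λ ≈ 10.219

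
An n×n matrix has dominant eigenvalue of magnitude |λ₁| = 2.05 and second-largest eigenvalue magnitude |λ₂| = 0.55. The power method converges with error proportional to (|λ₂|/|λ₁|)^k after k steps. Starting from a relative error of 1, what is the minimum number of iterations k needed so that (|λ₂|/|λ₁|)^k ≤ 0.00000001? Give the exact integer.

|λ₂/λ₁| = 0.55/2.05 = 0.26829
Need k ≥ ln(0.00000001) / ln(0.26829) = -18.4207 / -1.3157 ≈ 14.001
Smallest integer k satisfying the bound: 15

15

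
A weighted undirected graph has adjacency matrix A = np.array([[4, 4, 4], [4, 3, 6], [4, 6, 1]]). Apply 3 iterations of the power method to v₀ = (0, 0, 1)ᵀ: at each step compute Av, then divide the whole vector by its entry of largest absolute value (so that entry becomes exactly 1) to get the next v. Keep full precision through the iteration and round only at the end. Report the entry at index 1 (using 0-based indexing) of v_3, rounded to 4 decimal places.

Av0 = (4.00000, 6.00000, 1.00000); divide by 6.00000 → v1 = (0.66667, 1.00000, 0.16667)
Av1 = (7.33333, 6.66667, 8.83333); divide by 8.83333 → v2 = (0.83019, 0.75472, 1.00000)
Av2 = (10.33962, 11.58491, 8.84906); divide by 11.58491 → v3 = (0.89251, 1.00000, 0.76384)
Requested entry of v3: 614/614 = 1.0000

1.0000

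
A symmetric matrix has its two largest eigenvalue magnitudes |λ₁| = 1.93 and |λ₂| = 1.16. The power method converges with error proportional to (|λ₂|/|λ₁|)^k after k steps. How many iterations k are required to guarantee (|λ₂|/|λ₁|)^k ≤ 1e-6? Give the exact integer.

|λ₂/λ₁| = 1.16/1.93 = 0.60104
Need k ≥ ln(1e-6) / ln(0.60104) = -13.8155 / -0.5091 ≈ 27.137
Smallest integer k satisfying the bound: 28

28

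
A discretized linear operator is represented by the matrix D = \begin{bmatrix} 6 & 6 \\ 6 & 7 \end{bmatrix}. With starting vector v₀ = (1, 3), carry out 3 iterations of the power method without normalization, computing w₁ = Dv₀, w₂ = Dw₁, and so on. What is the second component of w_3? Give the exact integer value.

4167

w1 = Dv₀ = (6·1 + 6·3; 6·1 + 7·3) = (24, 27)
w2 = Dw1 = (6·24 + 6·27; 6·24 + 7·27) = (306, 333)
w3 = Dw2 = (3834, 4167)
The requested component of w3 is 4167.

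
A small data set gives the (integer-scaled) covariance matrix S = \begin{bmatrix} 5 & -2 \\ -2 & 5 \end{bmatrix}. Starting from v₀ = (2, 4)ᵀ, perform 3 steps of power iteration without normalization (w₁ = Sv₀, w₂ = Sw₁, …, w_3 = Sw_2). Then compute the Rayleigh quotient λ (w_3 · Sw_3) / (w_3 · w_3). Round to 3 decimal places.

w1 = Sv₀ = (5·2 + (-2)·4; (-2)·2 + 5·4) = (2, 16)
w2 = Sw1 = (5·2 + (-2)·16; (-2)·2 + 5·16) = (-22, 76)
w3 = Sw2 = (-262, 424)
Sw3 = (-2158, 2644)
w3·Sw3 = (-262)·(-2158) + 424·2644 = 1686452; w3·w3 = (-262)·(-262) + 424·424 = 248420
λ ≈ 1686452/248420 = 6.789

λ ≈ 6.789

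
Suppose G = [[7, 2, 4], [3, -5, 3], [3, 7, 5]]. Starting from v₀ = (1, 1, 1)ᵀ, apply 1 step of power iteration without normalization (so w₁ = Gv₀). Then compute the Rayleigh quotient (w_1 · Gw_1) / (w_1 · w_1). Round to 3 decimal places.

w1 = Gv₀ = (7·1 + 2·1 + 4·1; 3·1 + (-5)·1 + 3·1; 3·1 + 7·1 + 5·1) = (13, 1, 15)
Gw1 = (153, 79, 121)
w1·Gw1 = 13·153 + 1·79 + 15·121 = 3883; w1·w1 = 13·13 + 1·1 + 15·15 = 395
λ ≈ 3883/395 = 9.830

9.830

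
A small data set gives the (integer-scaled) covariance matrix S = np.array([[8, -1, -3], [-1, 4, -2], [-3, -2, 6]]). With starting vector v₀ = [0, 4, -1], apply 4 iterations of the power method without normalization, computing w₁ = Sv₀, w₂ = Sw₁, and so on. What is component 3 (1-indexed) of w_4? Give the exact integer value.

w1 = Sv₀ = (-1, 18, -14)
w2 = Sw1 = (16, 101, -117)
w3 = Sw2 = (378, 622, -952)
w4 = Sw3 = (5258, 4014, -8090)
The requested component of w4 is -8090.

-8090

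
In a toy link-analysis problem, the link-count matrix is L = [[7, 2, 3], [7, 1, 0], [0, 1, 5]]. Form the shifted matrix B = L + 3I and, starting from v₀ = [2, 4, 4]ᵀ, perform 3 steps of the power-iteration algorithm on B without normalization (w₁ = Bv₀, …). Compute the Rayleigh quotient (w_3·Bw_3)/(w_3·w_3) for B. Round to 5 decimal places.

B = L + 3I has rows (10, 2, 3); (7, 4, 0); (0, 1, 8)
w1 = Bv₀ = (10·2 + 2·4 + 3·4; 7·2 + 4·4 + 0·4; 0·2 + 1·4 + 8·4) = (40, 30, 36)
w2 = Bw1 = (10·40 + 2·30 + 3·36; 7·40 + 4·30 + 0·36; 0·40 + 1·30 + 8·36) = (568, 400, 318)
w3 = Bw2 = (7434, 5576, 2944)
Bw3 = (94324, 74342, 29128)
w3·Bw3 = 1201488440; w3·w3 = 95023268; μ ≈ 1201488440/95023268 = 12.64415

μ ≈ 12.64415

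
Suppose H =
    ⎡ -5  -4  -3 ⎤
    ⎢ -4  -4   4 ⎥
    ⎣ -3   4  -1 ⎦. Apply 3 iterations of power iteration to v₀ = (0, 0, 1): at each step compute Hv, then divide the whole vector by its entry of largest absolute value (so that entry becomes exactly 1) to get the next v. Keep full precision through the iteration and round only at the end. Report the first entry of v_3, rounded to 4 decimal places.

Hv0 = (-3.00000, 4.00000, -1.00000); divide by 4.00000 → v1 = (-0.75000, 1.00000, -0.25000)
Hv1 = (0.50000, -2.00000, 6.50000); divide by 6.50000 → v2 = (0.07692, -0.30769, 1.00000)
Hv2 = (-2.15385, 4.92308, -2.46154); divide by 4.92308 → v3 = (-0.43750, 1.00000, -0.50000)
Requested entry of v3: -56/128 = -0.4375

-0.4375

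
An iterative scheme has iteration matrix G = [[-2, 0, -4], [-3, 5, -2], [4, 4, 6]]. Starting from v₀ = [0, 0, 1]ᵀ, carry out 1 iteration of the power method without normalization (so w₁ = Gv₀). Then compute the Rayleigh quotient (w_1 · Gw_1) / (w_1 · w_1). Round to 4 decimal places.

w1 = Gv₀ = ((-2)·0 + 0·0 + (-4)·1; (-3)·0 + 5·0 + (-2)·1; 4·0 + 4·0 + 6·1) = (-4, -2, 6)
Gw1 = (-16, -10, 12)
w1·Gw1 = (-4)·(-16) + (-2)·(-10) + 6·12 = 156; w1·w1 = (-4)·(-4) + (-2)·(-2) + 6·6 = 56
λ ≈ 156/56 = 2.7857

λ ≈ 2.7857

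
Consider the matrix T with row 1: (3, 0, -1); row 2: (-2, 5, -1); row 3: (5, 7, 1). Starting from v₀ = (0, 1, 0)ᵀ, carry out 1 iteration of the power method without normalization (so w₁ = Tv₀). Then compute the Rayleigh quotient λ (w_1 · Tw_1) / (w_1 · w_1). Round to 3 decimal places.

λ ≈ 5.189

w1 = Tv₀ = (3·0 + 0·1 + (-1)·0; (-2)·0 + 5·1 + (-1)·0; 5·0 + 7·1 + 1·0) = (0, 5, 7)
Tw1 = (-7, 18, 42)
w1·Tw1 = 0·(-7) + 5·18 + 7·42 = 384; w1·w1 = 0·0 + 5·5 + 7·7 = 74
λ ≈ 384/74 = 5.189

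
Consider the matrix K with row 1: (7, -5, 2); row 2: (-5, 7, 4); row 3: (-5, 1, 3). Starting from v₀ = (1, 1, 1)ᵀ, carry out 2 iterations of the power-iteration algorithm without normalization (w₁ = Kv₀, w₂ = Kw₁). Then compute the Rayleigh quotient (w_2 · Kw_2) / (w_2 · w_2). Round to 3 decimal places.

w1 = Kv₀ = (7·1 + (-5)·1 + 2·1; (-5)·1 + 7·1 + 4·1; (-5)·1 + 1·1 + 3·1) = (4, 6, -1)
w2 = Kw1 = (7·4 + (-5)·6 + 2·(-1); (-5)·4 + 7·6 + 4·(-1); (-5)·4 + 1·6 + 3·(-1)) = (-4, 18, -17)
Kw2 = (-152, 78, -13)
w2·Kw2 = (-4)·(-152) + 18·78 + (-17)·(-13) = 2233; w2·w2 = (-4)·(-4) + 18·18 + (-17)·(-17) = 629
λ ≈ 2233/629 = 3.550

3.550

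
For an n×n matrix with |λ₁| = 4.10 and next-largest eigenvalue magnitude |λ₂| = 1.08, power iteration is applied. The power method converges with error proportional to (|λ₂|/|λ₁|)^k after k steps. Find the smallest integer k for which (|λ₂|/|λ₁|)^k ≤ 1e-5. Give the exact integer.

|λ₂/λ₁| = 1.08/4.10 = 0.26341
Need k ≥ ln(1e-5) / ln(0.26341) = -11.5129 / -1.3340 ≈ 8.630
Smallest integer k satisfying the bound: 9

9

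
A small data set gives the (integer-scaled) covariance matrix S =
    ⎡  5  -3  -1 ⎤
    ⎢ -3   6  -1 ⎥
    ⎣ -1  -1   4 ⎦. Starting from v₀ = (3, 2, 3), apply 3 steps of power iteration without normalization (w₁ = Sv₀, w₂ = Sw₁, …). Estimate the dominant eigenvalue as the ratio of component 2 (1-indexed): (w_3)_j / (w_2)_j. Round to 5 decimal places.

w1 = Sv₀ = (5·3 + (-3)·2 + (-1)·3; (-3)·3 + 6·2 + (-1)·3; (-1)·3 + (-1)·2 + 4·3) = (6, 0, 7)
w2 = Sw1 = (5·6 + (-3)·0 + (-1)·7; (-3)·6 + 6·0 + (-1)·7; (-1)·6 + (-1)·0 + 4·7) = (23, -25, 22)
w3 = Sw2 = (168, -241, 90)
Ratio at component: -241 / -25 = 9.64000

9.64000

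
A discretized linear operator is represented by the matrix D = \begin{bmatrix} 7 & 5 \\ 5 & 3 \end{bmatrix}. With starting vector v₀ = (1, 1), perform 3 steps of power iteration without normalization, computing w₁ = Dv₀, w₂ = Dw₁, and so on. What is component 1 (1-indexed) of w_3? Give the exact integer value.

1288

w1 = Dv₀ = (7·1 + 5·1; 5·1 + 3·1) = (12, 8)
w2 = Dw1 = (7·12 + 5·8; 5·12 + 3·8) = (124, 84)
w3 = Dw2 = (1288, 872)
The requested component of w3 is 1288.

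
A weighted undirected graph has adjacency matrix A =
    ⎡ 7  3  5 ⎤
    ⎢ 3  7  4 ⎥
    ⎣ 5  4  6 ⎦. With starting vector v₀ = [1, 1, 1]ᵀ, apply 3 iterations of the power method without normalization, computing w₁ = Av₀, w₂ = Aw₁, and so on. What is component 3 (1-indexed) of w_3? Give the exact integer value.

w1 = Av₀ = (7·1 + 3·1 + 5·1; 3·1 + 7·1 + 4·1; 5·1 + 4·1 + 6·1) = (15, 14, 15)
w2 = Aw1 = (7·15 + 3·14 + 5·15; 3·15 + 7·14 + 4·15; 5·15 + 4·14 + 6·15) = (222, 203, 221)
w3 = Aw2 = (3268, 2971, 3248)
The requested component of w3 is 3248.

3248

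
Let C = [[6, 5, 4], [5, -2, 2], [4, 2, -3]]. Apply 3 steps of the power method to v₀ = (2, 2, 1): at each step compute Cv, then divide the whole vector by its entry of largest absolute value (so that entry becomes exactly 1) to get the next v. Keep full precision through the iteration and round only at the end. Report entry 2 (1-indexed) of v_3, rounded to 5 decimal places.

Cv0 = (26.000000, 8.000000, 9.000000); divide by 26.000000 → v1 = (1.000000, 0.307692, 0.346154)
Cv1 = (8.923077, 5.076923, 3.576923); divide by 8.923077 → v2 = (1.000000, 0.568966, 0.400862)
Cv2 = (10.448276, 4.663793, 3.935345); divide by 10.448276 → v3 = (1.000000, 0.446370, 0.376650)
Requested entry of v3: 1082/2424 = 0.44637

0.44637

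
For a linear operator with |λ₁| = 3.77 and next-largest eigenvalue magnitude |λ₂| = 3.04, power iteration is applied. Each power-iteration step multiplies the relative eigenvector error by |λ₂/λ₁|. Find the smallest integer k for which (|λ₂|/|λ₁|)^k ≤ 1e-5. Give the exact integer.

|λ₂/λ₁| = 3.04/3.77 = 0.80637
Need k ≥ ln(1e-5) / ln(0.80637) = -11.5129 / -0.2152 ≈ 53.494
Smallest integer k satisfying the bound: 54

54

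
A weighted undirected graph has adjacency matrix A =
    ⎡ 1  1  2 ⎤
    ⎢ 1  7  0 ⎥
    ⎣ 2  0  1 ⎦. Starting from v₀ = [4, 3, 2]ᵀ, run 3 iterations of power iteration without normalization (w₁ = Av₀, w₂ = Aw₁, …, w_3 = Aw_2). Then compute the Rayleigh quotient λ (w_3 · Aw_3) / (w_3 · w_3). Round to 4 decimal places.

7.1640

w1 = Av₀ = (1·4 + 1·3 + 2·2; 1·4 + 7·3 + 0·2; 2·4 + 0·3 + 1·2) = (11, 25, 10)
w2 = Aw1 = (1·11 + 1·25 + 2·10; 1·11 + 7·25 + 0·10; 2·11 + 0·25 + 1·10) = (56, 186, 32)
w3 = Aw2 = (306, 1358, 144)
Aw3 = (1952, 9812, 756)
w3·Aw3 = 306·1952 + 1358·9812 + 144·756 = 14030872; w3·w3 = 306·306 + 1358·1358 + 144·144 = 1958536
λ ≈ 14030872/1958536 = 7.1640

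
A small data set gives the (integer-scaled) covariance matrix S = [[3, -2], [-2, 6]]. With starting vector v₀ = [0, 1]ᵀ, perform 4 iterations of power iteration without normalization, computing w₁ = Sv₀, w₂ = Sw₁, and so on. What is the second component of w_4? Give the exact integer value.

1924

w1 = Sv₀ = (3·0 + (-2)·1; (-2)·0 + 6·1) = (-2, 6)
w2 = Sw1 = (3·(-2) + (-2)·6; (-2)·(-2) + 6·6) = (-18, 40)
w3 = Sw2 = (-134, 276)
w4 = Sw3 = (-954, 1924)
The requested component of w4 is 1924.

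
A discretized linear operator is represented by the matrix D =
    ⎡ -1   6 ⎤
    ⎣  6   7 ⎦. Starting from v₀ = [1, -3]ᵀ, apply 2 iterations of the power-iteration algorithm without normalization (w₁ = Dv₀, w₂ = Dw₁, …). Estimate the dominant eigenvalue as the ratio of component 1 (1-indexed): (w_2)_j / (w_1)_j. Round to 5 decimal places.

λ ≈ 3.73684

w1 = Dv₀ = ((-1)·1 + 6·(-3); 6·1 + 7·(-3)) = (-19, -15)
w2 = Dw1 = ((-1)·(-19) + 6·(-15); 6·(-19) + 7·(-15)) = (-71, -219)
Ratio at component: -71 / -19 = 3.73684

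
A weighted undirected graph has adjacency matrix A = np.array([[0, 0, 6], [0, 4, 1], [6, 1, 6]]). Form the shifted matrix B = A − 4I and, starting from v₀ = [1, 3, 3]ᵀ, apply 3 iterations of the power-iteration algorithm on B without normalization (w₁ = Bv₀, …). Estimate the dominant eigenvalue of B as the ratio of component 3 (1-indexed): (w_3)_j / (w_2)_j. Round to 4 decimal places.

3.8718

B = A − 4I has rows (-4, 0, 6); (0, 0, 1); (6, 1, 2)
w1 = Bv₀ = (14, 3, 15)
w2 = Bw1 = (34, 15, 117)
w3 = Bw2 = (566, 117, 453)
Ratio: 453/117 = 3.8718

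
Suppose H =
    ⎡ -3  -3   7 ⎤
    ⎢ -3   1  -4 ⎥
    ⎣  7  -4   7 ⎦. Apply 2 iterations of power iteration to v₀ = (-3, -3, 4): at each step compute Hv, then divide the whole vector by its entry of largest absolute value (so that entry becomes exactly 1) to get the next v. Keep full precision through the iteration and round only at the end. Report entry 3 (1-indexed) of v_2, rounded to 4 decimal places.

Hv0 = (46.00000, -10.00000, 19.00000); divide by 46.00000 → v1 = (1.00000, -0.21739, 0.41304)
Hv1 = (0.54348, -4.86957, 10.76087); divide by 10.76087 → v2 = (0.05051, -0.45253, 1.00000)
Requested entry of v2: 495/495 = 1.0000

1.0000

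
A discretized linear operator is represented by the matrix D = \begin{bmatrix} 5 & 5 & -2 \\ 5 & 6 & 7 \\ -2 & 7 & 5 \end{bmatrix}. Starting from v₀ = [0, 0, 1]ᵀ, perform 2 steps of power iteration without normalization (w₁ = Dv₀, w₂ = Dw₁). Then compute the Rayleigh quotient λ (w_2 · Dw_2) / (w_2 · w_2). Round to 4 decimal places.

λ ≈ 12.6887

w1 = Dv₀ = (-2, 7, 5)
w2 = Dw1 = (15, 67, 78)
Dw2 = (254, 1023, 829)
w2·Dw2 = 15·254 + 67·1023 + 78·829 = 137013; w2·w2 = 15·15 + 67·67 + 78·78 = 10798
λ ≈ 137013/10798 = 12.6887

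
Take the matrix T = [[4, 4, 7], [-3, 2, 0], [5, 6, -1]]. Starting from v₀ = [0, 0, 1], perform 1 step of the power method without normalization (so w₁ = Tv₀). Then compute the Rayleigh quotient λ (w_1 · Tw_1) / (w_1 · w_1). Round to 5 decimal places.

w1 = Tv₀ = (4·0 + 4·0 + 7·1; (-3)·0 + 2·0 + 0·1; 5·0 + 6·0 + (-1)·1) = (7, 0, -1)
Tw1 = (21, -21, 36)
w1·Tw1 = 7·21 + 0·(-21) + (-1)·36 = 111; w1·w1 = 7·7 + 0·0 + (-1)·(-1) = 50
λ ≈ 111/50 = 2.22000

λ ≈ 2.22000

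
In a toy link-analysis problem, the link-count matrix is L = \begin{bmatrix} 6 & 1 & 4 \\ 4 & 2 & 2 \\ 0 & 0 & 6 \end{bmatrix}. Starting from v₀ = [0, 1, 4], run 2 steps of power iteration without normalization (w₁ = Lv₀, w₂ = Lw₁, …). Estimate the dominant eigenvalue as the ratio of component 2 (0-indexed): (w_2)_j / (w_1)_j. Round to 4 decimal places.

w1 = Lv₀ = (6·0 + 1·1 + 4·4; 4·0 + 2·1 + 2·4; 0·0 + 0·1 + 6·4) = (17, 10, 24)
w2 = Lw1 = (6·17 + 1·10 + 4·24; 4·17 + 2·10 + 2·24; 0·17 + 0·10 + 6·24) = (208, 136, 144)
Ratio at component: 144 / 24 = 6.0000

6.0000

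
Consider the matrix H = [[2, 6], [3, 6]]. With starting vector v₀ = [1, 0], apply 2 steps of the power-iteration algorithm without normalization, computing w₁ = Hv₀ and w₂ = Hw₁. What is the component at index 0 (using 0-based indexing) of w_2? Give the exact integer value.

22

w1 = Hv₀ = (2·1 + 6·0; 3·1 + 6·0) = (2, 3)
w2 = Hw1 = (2·2 + 6·3; 3·2 + 6·3) = (22, 24)
The requested component of w2 is 22.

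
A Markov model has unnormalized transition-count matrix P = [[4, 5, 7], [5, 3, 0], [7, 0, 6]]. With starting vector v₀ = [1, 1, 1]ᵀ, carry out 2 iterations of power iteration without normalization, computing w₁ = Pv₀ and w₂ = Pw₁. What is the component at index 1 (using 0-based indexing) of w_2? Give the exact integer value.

104

w1 = Pv₀ = (4·1 + 5·1 + 7·1; 5·1 + 3·1 + 0·1; 7·1 + 0·1 + 6·1) = (16, 8, 13)
w2 = Pw1 = (4·16 + 5·8 + 7·13; 5·16 + 3·8 + 0·13; 7·16 + 0·8 + 6·13) = (195, 104, 190)
The requested component of w2 is 104.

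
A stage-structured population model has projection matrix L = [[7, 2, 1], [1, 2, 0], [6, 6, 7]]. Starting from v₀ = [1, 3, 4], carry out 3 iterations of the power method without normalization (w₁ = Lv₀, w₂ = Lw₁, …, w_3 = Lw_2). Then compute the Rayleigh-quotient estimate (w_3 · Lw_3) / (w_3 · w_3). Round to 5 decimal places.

w1 = Lv₀ = (7·1 + 2·3 + 1·4; 1·1 + 2·3 + 0·4; 6·1 + 6·3 + 7·4) = (17, 7, 52)
w2 = Lw1 = (7·17 + 2·7 + 1·52; 1·17 + 2·7 + 0·52; 6·17 + 6·7 + 7·52) = (185, 31, 508)
w3 = Lw2 = (1865, 247, 4852)
Lw3 = (18401, 2359, 46636)
w3·Lw3 = 1865·18401 + 247·2359 + 4852·46636 = 261178410; w3·w3 = 1865·1865 + 247·247 + 4852·4852 = 27081138
λ ≈ 261178410/27081138 = 9.64429

9.64429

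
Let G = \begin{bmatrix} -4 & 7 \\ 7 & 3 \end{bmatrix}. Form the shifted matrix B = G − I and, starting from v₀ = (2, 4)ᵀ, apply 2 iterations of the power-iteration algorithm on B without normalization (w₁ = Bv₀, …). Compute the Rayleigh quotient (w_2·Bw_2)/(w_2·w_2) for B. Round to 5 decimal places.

μ ≈ 5.74736

B = G − I has rows (-5, 7); (7, 2)
w1 = Bv₀ = (18, 22)
w2 = Bw1 = (64, 170)
Bw2 = (870, 788)
w2·Bw2 = 189640; w2·w2 = 32996; μ ≈ 189640/32996 = 5.74736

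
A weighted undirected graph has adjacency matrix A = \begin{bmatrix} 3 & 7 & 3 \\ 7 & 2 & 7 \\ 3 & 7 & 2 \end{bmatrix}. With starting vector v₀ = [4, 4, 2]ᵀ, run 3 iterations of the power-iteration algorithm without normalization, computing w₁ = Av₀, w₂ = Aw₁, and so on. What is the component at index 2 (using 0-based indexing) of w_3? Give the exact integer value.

8122

w1 = Av₀ = (3·4 + 7·4 + 3·2; 7·4 + 2·4 + 7·2; 3·4 + 7·4 + 2·2) = (46, 50, 44)
w2 = Aw1 = (3·46 + 7·50 + 3·44; 7·46 + 2·50 + 7·44; 3·46 + 7·50 + 2·44) = (620, 730, 576)
w3 = Aw2 = (8698, 9832, 8122)
The requested component of w3 is 8122.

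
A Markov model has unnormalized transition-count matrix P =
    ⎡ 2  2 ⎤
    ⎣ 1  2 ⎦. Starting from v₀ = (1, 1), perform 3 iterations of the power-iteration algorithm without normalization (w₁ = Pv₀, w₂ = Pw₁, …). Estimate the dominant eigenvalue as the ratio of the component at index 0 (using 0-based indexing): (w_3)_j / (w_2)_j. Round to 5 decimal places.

3.42857

w1 = Pv₀ = (4, 3)
w2 = Pw1 = (14, 10)
w3 = Pw2 = (48, 34)
Ratio at component: 48 / 14 = 3.42857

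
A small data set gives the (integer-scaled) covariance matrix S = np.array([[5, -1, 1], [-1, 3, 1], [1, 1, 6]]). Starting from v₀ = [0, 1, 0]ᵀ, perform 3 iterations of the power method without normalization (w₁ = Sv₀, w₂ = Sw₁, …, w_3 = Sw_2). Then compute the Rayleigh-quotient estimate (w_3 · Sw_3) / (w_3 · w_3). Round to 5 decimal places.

w1 = Sv₀ = (-1, 3, 1)
w2 = Sw1 = (-7, 11, 8)
w3 = Sw2 = (-38, 48, 52)
Sw3 = (-186, 234, 322)
w3·Sw3 = (-38)·(-186) + 48·234 + 52·322 = 35044; w3·w3 = (-38)·(-38) + 48·48 + 52·52 = 6452
λ ≈ 35044/6452 = 5.43149

5.43149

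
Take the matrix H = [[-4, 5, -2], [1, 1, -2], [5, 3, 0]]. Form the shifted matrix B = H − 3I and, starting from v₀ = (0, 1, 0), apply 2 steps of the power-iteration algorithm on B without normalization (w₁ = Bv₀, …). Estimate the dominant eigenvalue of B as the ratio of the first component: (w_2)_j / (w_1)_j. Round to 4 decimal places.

B = H − 3I has rows (-7, 5, -2); (1, -2, -2); (5, 3, -3)
w1 = Bv₀ = (5, -2, 3)
w2 = Bw1 = (-51, 3, 10)
Ratio: -51/5 = -10.2000

μ ≈ -10.2000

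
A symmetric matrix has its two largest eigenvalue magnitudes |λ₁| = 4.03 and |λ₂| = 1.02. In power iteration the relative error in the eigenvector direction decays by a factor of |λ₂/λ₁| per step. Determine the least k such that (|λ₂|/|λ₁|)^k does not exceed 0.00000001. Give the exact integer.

14

|λ₂/λ₁| = 1.02/4.03 = 0.25310
Need k ≥ ln(0.00000001) / ln(0.25310) = -18.4207 / -1.3740 ≈ 13.407
Smallest integer k satisfying the bound: 14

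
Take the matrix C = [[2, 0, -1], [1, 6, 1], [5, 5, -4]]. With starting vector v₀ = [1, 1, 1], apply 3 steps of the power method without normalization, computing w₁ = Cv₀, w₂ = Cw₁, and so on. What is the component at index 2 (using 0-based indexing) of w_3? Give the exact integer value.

w1 = Cv₀ = (1, 8, 6)
w2 = Cw1 = (-4, 55, 21)
w3 = Cw2 = (-29, 347, 171)
The requested component of w3 is 171.

171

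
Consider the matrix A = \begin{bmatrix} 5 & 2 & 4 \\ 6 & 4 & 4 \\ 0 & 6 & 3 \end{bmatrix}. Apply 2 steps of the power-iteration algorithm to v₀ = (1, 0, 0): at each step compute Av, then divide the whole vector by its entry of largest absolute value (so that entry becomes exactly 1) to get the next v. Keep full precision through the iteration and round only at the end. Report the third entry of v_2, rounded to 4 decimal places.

0.6667

Av0 = (5.00000, 6.00000, 0.00000); divide by 6.00000 → v1 = (0.83333, 1.00000, 0.00000)
Av1 = (6.16667, 9.00000, 6.00000); divide by 9.00000 → v2 = (0.68519, 1.00000, 0.66667)
Requested entry of v2: 36/54 = 0.6667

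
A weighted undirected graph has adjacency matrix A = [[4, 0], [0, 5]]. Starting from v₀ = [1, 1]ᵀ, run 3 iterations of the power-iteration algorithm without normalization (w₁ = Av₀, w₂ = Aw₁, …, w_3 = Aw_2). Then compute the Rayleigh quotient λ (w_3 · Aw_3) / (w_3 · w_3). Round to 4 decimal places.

λ ≈ 4.7923

w1 = Av₀ = (4·1 + 0·1; 0·1 + 5·1) = (4, 5)
w2 = Aw1 = (4·4 + 0·5; 0·4 + 5·5) = (16, 25)
w3 = Aw2 = (64, 125)
Aw3 = (256, 625)
w3·Aw3 = 64·256 + 125·625 = 94509; w3·w3 = 64·64 + 125·125 = 19721
λ ≈ 94509/19721 = 4.7923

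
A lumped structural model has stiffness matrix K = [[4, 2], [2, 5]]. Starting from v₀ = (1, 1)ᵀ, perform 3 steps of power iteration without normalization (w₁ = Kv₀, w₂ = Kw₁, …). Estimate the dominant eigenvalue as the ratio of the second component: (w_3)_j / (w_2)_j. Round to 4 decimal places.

λ ≈ 6.6170

w1 = Kv₀ = (6, 7)
w2 = Kw1 = (38, 47)
w3 = Kw2 = (246, 311)
Ratio at component: 311 / 47 = 6.6170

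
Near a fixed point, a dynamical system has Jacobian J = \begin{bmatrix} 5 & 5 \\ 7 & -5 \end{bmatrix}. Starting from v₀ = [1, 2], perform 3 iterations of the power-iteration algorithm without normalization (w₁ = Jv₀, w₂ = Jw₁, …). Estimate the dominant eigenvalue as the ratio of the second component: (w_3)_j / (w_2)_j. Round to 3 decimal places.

λ ≈ -1.500

w1 = Jv₀ = (15, -3)
w2 = Jw1 = (60, 120)
w3 = Jw2 = (900, -180)
Ratio at component: -180 / 120 = -1.500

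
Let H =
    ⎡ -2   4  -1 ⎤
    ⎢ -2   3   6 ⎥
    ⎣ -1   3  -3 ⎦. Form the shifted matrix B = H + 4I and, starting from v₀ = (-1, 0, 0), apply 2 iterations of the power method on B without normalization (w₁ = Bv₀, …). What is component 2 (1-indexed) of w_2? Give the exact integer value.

24

B = H + 4I has rows (2, 4, -1); (-2, 7, 6); (-1, 3, 1)
w1 = Bv₀ = (-2, 2, 1)
w2 = Bw1 = (3, 24, 9)
Requested component of w2: 24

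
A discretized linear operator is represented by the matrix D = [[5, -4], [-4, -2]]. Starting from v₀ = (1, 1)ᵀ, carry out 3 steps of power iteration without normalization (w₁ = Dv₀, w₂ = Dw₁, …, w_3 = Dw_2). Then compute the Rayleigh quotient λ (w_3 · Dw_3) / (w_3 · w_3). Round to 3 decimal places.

w1 = Dv₀ = (5·1 + (-4)·1; (-4)·1 + (-2)·1) = (1, -6)
w2 = Dw1 = (5·1 + (-4)·(-6); (-4)·1 + (-2)·(-6)) = (29, 8)
w3 = Dw2 = (113, -132)
Dw3 = (1093, -188)
w3·Dw3 = 113·1093 + (-132)·(-188) = 148325; w3·w3 = 113·113 + (-132)·(-132) = 30193
λ ≈ 148325/30193 = 4.913

4.913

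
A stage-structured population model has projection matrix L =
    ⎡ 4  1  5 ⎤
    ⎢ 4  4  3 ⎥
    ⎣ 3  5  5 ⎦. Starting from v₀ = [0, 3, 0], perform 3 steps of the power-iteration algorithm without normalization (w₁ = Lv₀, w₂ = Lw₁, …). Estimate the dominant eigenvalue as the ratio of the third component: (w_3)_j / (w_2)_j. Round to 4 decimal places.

λ ≈ 10.7083

w1 = Lv₀ = (4·0 + 1·3 + 5·0; 4·0 + 4·3 + 3·0; 3·0 + 5·3 + 5·0) = (3, 12, 15)
w2 = Lw1 = (4·3 + 1·12 + 5·15; 4·3 + 4·12 + 3·15; 3·3 + 5·12 + 5·15) = (99, 105, 144)
w3 = Lw2 = (1221, 1248, 1542)
Ratio at component: 1542 / 144 = 10.7083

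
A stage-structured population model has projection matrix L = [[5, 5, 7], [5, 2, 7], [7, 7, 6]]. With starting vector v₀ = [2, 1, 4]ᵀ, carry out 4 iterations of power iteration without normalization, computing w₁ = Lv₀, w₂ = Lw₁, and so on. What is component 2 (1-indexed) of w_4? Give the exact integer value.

w1 = Lv₀ = (5·2 + 5·1 + 7·4; 5·2 + 2·1 + 7·4; 7·2 + 7·1 + 6·4) = (43, 40, 45)
w2 = Lw1 = (5·43 + 5·40 + 7·45; 5·43 + 2·40 + 7·45; 7·43 + 7·40 + 6·45) = (730, 610, 851)
w3 = Lw2 = (12657, 10827, 14486)
w4 = Lw3 = (218822, 186341, 251304)
The requested component of w4 is 186341.

186341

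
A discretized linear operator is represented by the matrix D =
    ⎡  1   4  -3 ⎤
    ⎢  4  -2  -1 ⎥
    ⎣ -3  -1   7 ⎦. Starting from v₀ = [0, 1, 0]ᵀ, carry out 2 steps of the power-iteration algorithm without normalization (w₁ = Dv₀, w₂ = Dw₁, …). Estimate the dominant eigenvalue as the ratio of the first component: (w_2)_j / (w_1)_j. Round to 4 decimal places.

w1 = Dv₀ = (4, -2, -1)
w2 = Dw1 = (-1, 21, -17)
Ratio at component: -1 / 4 = -0.2500

-0.2500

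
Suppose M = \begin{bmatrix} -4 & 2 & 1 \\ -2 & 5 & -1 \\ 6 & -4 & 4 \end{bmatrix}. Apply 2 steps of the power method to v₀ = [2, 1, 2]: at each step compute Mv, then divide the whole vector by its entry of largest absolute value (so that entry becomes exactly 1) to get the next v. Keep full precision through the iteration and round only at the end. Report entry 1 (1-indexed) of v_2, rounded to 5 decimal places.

0.68182

Mv0 = (-4.000000, -1.000000, 16.000000); divide by 16.000000 → v1 = (-0.250000, -0.062500, 1.000000)
Mv1 = (1.875000, -0.812500, 2.750000); divide by 2.750000 → v2 = (0.681818, -0.295455, 1.000000)
Requested entry of v2: 30/44 = 0.68182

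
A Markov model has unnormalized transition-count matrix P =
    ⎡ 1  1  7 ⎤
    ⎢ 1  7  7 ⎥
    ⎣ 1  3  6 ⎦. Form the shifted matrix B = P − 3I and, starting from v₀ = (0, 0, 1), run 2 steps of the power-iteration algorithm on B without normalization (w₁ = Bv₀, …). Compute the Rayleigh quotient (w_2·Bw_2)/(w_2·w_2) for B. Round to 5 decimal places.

B = P − 3I has rows (-2, 1, 7); (1, 4, 7); (1, 3, 3)
w1 = Bv₀ = (7, 7, 3)
w2 = Bw1 = (14, 56, 37)
Bw2 = (287, 497, 293)
w2·Bw2 = 42691; w2·w2 = 4701; μ ≈ 42691/4701 = 9.08126

μ ≈ 9.08126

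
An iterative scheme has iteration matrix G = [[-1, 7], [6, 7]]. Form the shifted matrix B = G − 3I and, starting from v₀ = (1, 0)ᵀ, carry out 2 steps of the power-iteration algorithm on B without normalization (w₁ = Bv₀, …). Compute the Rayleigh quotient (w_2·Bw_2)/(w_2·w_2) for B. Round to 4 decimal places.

B = G − 3I has rows (-4, 7); (6, 4)
w1 = Bv₀ = (-4, 6)
w2 = Bw1 = (58, 0)
Bw2 = (-232, 348)
w2·Bw2 = -13456; w2·w2 = 3364; μ ≈ -13456/3364 = -4.0000

-4.0000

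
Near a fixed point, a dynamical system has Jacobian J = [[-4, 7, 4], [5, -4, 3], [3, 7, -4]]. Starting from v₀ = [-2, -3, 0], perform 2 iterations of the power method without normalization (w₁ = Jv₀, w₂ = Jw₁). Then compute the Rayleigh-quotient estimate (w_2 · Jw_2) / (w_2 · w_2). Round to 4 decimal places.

w1 = Jv₀ = ((-4)·(-2) + 7·(-3) + 4·0; 5·(-2) + (-4)·(-3) + 3·0; 3·(-2) + 7·(-3) + (-4)·0) = (-13, 2, -27)
w2 = Jw1 = ((-4)·(-13) + 7·2 + 4·(-27); 5·(-13) + (-4)·2 + 3·(-27); 3·(-13) + 7·2 + (-4)·(-27)) = (-42, -154, 83)
Jw2 = (-578, 655, -1536)
w2·Jw2 = (-42)·(-578) + (-154)·655 + 83·(-1536) = -204082; w2·w2 = (-42)·(-42) + (-154)·(-154) + 83·83 = 32369
λ ≈ -204082/32369 = -6.3049

-6.3049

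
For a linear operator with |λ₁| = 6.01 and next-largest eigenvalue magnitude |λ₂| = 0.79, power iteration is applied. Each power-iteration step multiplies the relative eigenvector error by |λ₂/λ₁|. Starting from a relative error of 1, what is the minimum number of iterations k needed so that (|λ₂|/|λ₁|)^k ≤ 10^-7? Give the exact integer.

8

|λ₂/λ₁| = 0.79/6.01 = 0.13145
Need k ≥ ln(10^-7) / ln(0.13145) = -16.1181 / -2.0291 ≈ 7.943
Smallest integer k satisfying the bound: 8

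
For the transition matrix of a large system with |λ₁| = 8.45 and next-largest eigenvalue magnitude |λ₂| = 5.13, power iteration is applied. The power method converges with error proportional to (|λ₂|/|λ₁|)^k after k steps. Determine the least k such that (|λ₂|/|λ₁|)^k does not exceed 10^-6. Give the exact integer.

28

|λ₂/λ₁| = 5.13/8.45 = 0.60710
Need k ≥ ln(10^-6) / ln(0.60710) = -13.8155 / -0.4991 ≈ 27.683
Smallest integer k satisfying the bound: 28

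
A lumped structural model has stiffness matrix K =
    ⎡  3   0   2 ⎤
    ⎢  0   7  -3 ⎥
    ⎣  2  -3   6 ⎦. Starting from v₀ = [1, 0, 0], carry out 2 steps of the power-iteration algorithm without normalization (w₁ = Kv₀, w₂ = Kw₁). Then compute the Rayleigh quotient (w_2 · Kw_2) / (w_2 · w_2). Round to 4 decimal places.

λ ≈ 8.1040

w1 = Kv₀ = (3·1 + 0·0 + 2·0; 0·1 + 7·0 + (-3)·0; 2·1 + (-3)·0 + 6·0) = (3, 0, 2)
w2 = Kw1 = (3·3 + 0·0 + 2·2; 0·3 + 7·0 + (-3)·2; 2·3 + (-3)·0 + 6·2) = (13, -6, 18)
Kw2 = (75, -96, 152)
w2·Kw2 = 13·75 + (-6)·(-96) + 18·152 = 4287; w2·w2 = 13·13 + (-6)·(-6) + 18·18 = 529
λ ≈ 4287/529 = 8.1040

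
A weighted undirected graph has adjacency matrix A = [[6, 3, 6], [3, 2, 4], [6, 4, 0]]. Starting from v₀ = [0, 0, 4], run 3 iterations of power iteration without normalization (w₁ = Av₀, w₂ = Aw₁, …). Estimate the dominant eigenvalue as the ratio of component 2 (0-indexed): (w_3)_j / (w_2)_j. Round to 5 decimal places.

w1 = Av₀ = (24, 16, 0)
w2 = Aw1 = (192, 104, 208)
w3 = Aw2 = (2712, 1616, 1568)
Ratio at component: 1568 / 208 = 7.53846

7.53846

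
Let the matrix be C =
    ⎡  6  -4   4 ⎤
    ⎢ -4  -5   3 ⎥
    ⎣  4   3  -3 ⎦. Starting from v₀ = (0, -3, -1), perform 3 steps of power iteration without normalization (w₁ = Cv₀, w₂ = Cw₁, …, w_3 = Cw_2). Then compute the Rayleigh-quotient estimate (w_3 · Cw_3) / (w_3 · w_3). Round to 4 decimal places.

w1 = Cv₀ = (8, 12, -6)
w2 = Cw1 = (-24, -110, 86)
w3 = Cw2 = (640, 904, -684)
Cw3 = (-2512, -9132, 7324)
w3·Cw3 = 640·(-2512) + 904·(-9132) + (-684)·7324 = -14872624; w3·w3 = 640·640 + 904·904 + (-684)·(-684) = 1694672
λ ≈ -14872624/1694672 = -8.7761

-8.7761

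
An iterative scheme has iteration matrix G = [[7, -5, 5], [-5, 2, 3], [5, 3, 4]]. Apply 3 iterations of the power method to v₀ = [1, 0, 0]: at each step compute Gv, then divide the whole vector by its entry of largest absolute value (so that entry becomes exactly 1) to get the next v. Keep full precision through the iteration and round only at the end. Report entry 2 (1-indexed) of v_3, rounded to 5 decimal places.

-0.41707

Gv0 = (7.000000, -5.000000, 5.000000); divide by 7.000000 → v1 = (1.000000, -0.714286, 0.714286)
Gv1 = (14.142857, -4.285714, 5.714286); divide by 14.142857 → v2 = (1.000000, -0.303030, 0.404040)
Gv2 = (10.535354, -4.393939, 5.707071); divide by 10.535354 → v3 = (1.000000, -0.417066, 0.541707)
Requested entry of v3: -435/1043 = -0.41707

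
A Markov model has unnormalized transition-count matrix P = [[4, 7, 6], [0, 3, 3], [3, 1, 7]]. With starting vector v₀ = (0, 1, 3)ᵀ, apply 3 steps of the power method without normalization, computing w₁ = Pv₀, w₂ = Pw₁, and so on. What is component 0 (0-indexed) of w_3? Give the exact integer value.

3424

w1 = Pv₀ = (4·0 + 7·1 + 6·3; 0·0 + 3·1 + 3·3; 3·0 + 1·1 + 7·3) = (25, 12, 22)
w2 = Pw1 = (4·25 + 7·12 + 6·22; 0·25 + 3·12 + 3·22; 3·25 + 1·12 + 7·22) = (316, 102, 241)
w3 = Pw2 = (3424, 1029, 2737)
The requested component of w3 is 3424.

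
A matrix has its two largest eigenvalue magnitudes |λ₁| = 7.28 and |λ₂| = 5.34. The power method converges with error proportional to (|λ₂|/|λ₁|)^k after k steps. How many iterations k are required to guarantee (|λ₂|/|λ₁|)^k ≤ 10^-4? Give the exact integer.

30

|λ₂/λ₁| = 5.34/7.28 = 0.73352
Need k ≥ ln(10^-4) / ln(0.73352) = -9.2103 / -0.3099 ≈ 29.720
Smallest integer k satisfying the bound: 30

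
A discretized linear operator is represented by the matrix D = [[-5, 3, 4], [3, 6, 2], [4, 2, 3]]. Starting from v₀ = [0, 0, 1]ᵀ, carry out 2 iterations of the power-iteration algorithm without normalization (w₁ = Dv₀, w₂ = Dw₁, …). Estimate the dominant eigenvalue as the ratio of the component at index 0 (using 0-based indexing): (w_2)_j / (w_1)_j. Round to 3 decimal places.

w1 = Dv₀ = (4, 2, 3)
w2 = Dw1 = (-2, 30, 29)
Ratio at component: -2 / 4 = -0.500

-0.500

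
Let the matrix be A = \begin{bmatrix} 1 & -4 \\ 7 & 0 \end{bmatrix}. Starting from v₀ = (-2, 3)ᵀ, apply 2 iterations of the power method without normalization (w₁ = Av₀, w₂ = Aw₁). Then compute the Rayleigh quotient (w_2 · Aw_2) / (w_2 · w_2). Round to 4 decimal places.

-0.9310

w1 = Av₀ = (-14, -14)
w2 = Aw1 = (42, -98)
Aw2 = (434, 294)
w2·Aw2 = 42·434 + (-98)·294 = -10584; w2·w2 = 42·42 + (-98)·(-98) = 11368
λ ≈ -10584/11368 = -0.9310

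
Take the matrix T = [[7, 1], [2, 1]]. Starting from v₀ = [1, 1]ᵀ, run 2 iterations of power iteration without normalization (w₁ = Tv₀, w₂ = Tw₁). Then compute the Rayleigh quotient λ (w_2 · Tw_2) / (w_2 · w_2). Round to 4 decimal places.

w1 = Tv₀ = (8, 3)
w2 = Tw1 = (59, 19)
Tw2 = (432, 137)
w2·Tw2 = 59·432 + 19·137 = 28091; w2·w2 = 59·59 + 19·19 = 3842
λ ≈ 28091/3842 = 7.3116

λ ≈ 7.3116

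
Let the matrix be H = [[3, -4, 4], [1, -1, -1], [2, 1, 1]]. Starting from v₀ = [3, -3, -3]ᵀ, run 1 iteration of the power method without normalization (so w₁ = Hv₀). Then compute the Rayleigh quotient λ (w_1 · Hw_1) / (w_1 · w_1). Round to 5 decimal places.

-0.50000

w1 = Hv₀ = (9, 9, 0)
Hw1 = (-9, 0, 27)
w1·Hw1 = 9·(-9) + 9·0 + 0·27 = -81; w1·w1 = 9·9 + 9·9 + 0·0 = 162
λ ≈ -81/162 = -0.50000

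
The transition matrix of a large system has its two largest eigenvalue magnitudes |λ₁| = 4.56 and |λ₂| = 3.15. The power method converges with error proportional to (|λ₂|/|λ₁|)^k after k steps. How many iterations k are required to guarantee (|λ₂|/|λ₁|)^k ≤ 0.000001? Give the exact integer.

|λ₂/λ₁| = 3.15/4.56 = 0.69079
Need k ≥ ln(0.000001) / ln(0.69079) = -13.8155 / -0.3699 ≈ 37.347
Smallest integer k satisfying the bound: 38

38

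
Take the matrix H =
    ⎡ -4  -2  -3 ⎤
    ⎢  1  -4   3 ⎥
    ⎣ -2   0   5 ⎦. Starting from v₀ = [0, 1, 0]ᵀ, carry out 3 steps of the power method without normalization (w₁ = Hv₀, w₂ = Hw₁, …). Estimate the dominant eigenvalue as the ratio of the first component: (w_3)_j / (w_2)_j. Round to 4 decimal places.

w1 = Hv₀ = ((-4)·0 + (-2)·1 + (-3)·0; 1·0 + (-4)·1 + 3·0; (-2)·0 + 0·1 + 5·0) = (-2, -4, 0)
w2 = Hw1 = ((-4)·(-2) + (-2)·(-4) + (-3)·0; 1·(-2) + (-4)·(-4) + 3·0; (-2)·(-2) + 0·(-4) + 5·0) = (16, 14, 4)
w3 = Hw2 = (-104, -28, -12)
Ratio at component: -104 / 16 = -6.5000

-6.5000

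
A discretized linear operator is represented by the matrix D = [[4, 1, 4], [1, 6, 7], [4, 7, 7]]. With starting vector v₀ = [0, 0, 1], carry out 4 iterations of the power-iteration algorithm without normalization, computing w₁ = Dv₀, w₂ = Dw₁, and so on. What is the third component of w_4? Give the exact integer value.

24622

w1 = Dv₀ = (4, 7, 7)
w2 = Dw1 = (51, 95, 114)
w3 = Dw2 = (755, 1419, 1667)
w4 = Dw3 = (11107, 20938, 24622)
The requested component of w4 is 24622.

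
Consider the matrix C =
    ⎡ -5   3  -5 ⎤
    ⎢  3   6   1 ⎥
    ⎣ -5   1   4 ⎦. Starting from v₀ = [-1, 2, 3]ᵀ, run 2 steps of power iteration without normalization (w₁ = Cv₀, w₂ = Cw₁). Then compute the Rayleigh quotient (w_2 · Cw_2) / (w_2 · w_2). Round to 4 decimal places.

λ ≈ 6.0329

w1 = Cv₀ = ((-5)·(-1) + 3·2 + (-5)·3; 3·(-1) + 6·2 + 1·3; (-5)·(-1) + 1·2 + 4·3) = (-4, 12, 19)
w2 = Cw1 = ((-5)·(-4) + 3·12 + (-5)·19; 3·(-4) + 6·12 + 1·19; (-5)·(-4) + 1·12 + 4·19) = (-39, 79, 108)
Cw2 = (-108, 465, 706)
w2·Cw2 = (-39)·(-108) + 79·465 + 108·706 = 117195; w2·w2 = (-39)·(-39) + 79·79 + 108·108 = 19426
λ ≈ 117195/19426 = 6.0329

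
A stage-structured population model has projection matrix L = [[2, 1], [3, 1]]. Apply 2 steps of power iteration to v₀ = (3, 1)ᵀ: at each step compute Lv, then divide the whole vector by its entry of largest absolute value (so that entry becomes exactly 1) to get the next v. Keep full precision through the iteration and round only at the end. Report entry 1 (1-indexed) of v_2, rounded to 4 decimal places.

Lv0 = (7.00000, 10.00000); divide by 10.00000 → v1 = (0.70000, 1.00000)
Lv1 = (2.40000, 3.10000); divide by 3.10000 → v2 = (0.77419, 1.00000)
Requested entry of v2: 24/31 = 0.7742

0.7742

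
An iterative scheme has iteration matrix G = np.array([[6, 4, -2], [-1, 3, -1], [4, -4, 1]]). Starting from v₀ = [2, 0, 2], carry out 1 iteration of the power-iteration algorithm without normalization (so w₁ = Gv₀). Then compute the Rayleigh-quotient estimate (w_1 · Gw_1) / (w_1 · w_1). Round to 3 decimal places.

λ ≈ 4.422

w1 = Gv₀ = (6·2 + 4·0 + (-2)·2; (-1)·2 + 3·0 + (-1)·2; 4·2 + (-4)·0 + 1·2) = (8, -4, 10)
Gw1 = (12, -30, 58)
w1·Gw1 = 8·12 + (-4)·(-30) + 10·58 = 796; w1·w1 = 8·8 + (-4)·(-4) + 10·10 = 180
λ ≈ 796/180 = 4.422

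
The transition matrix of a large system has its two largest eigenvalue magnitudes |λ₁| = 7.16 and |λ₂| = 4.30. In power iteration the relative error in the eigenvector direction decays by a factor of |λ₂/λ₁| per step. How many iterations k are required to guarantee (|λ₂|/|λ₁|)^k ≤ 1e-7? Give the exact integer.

|λ₂/λ₁| = 4.30/7.16 = 0.60056
Need k ≥ ln(1e-7) / ln(0.60056) = -16.1181 / -0.5099 ≈ 31.611
Smallest integer k satisfying the bound: 32

32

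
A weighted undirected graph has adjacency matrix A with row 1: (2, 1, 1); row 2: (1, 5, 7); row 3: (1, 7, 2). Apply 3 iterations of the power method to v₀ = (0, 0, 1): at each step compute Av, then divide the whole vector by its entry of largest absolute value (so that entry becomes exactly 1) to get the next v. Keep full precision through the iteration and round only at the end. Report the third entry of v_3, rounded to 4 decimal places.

0.7340

Av0 = (1.00000, 7.00000, 2.00000); divide by 7.00000 → v1 = (0.14286, 1.00000, 0.28571)
Av1 = (1.57143, 7.14286, 7.71429); divide by 7.71429 → v2 = (0.20370, 0.92593, 1.00000)
Av2 = (2.33333, 11.83333, 8.68519); divide by 11.83333 → v3 = (0.19718, 1.00000, 0.73396)
Requested entry of v3: 469/639 = 0.7340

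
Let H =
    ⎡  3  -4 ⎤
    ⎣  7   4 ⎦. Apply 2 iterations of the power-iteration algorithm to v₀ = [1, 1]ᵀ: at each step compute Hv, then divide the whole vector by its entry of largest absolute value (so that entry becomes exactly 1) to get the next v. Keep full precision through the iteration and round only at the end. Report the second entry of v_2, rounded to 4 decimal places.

Hv0 = (-1.00000, 11.00000); divide by 11.00000 → v1 = (-0.09091, 1.00000)
Hv1 = (-4.27273, 3.36364); divide by -4.27273 → v2 = (1.00000, -0.78723)
Requested entry of v2: 37/-47 = -0.7872

-0.7872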